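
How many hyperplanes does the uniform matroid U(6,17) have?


Hyperplanes of U(6,17) are flats of rank 5.
In a uniform matroid, these are exactly the (5)-element subsets.
Count = C(17,5) = 6188.

6188


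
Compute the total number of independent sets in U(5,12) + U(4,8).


For a direct sum, |I(M1+M2)| = |I(M1)| * |I(M2)|.
|I(U(5,12))| = sum C(12,k) for k=0..5 = 1586.
|I(U(4,8))| = sum C(8,k) for k=0..4 = 163.
Total = 1586 * 163 = 258518.

258518


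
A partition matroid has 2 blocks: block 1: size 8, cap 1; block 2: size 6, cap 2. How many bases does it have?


A basis picks exactly ci elements from block i.
Number of bases = product of C(|Si|, ci).
= C(8,1) * C(6,2)
= 8 * 15
= 120.

120


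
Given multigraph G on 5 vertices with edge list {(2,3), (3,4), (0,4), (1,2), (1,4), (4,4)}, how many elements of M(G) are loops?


In a graphic matroid, a loop is a self-loop edge (u,u) with rank 0.
Examining all 6 edges for self-loops...
Self-loops found: (4,4)
Number of loops = 1.

1


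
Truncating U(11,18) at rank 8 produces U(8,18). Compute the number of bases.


Truncating U(11,18) to rank 8 gives U(8,18).
Bases of U(8,18) are all 8-element subsets of 18 elements.
Number of bases = C(18,8) = 43758.

43758


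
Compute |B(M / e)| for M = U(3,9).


Contracting e from U(3,9) gives U(2,8).
Bases of U(2,8) = C(8,2) = (8 * 7) / (1 * 2) = 28.

28


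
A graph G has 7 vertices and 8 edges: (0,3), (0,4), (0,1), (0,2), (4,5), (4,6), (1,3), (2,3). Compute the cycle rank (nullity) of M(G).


Cycle rank (nullity) = |E| - r(M) = |E| - (|V| - c).
|E| = 8, |V| = 7, c = 1.
Nullity = 8 - (7 - 1) = 8 - 6 = 2.

2


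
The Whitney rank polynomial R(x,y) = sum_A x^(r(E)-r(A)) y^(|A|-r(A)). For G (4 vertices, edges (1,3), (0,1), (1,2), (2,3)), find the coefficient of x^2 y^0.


R(x,y) = sum over A in 2^E of x^(r(E)-r(A)) * y^(|A|-r(A)).
G has 4 vertices, 4 edges. r(E) = 3.
Enumerate all 2^4 = 16 subsets.
Count subsets with r(E)-r(A)=2 and |A|-r(A)=0: 4.

4


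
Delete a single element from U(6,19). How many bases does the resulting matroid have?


Deleting e from U(6,19) gives U(6,18) since n > r.
Bases of U(6,18) = C(18,6) = 18! / (6! * 12!) = 18564.

18564


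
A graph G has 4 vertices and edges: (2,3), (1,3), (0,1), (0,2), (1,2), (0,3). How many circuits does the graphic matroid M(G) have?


A circuit in a graphic matroid = edge set of a simple cycle.
G has 4 vertices and 6 edges.
Enumerating all minimal edge subsets forming cycles...
Total circuits found: 7.

7


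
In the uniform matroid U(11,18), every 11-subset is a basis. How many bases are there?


Bases of U(11,18) are all 11-element subsets of the 18-element ground set.
Number of bases = C(18,11).
C(18,11) = 18! / (11! * 7!) = 31824.

31824


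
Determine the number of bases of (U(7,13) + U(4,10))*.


(M1+M2)* = M1* + M2*.
M1* = U(6,13), bases: C(13,6) = 1716.
M2* = U(6,10), bases: C(10,6) = 210.
|B(M*)| = 1716 * 210 = 360360.

360360


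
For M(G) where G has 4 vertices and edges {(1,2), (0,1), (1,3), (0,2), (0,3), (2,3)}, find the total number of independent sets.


An independent set in a graphic matroid is an acyclic edge subset.
G has 4 vertices and 6 edges.
Enumerate all 2^6 = 64 subsets, checking for acyclicity.
Total independent sets = 38.

38


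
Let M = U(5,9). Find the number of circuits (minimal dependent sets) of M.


In U(5,9), circuits are the (6)-element subsets.
Any set of 6 elements is dependent, and removing any one element gives
an independent set of size 5, so it is a minimal dependent set.
Number of circuits = C(9,6) = 9! / (6! * 3!) = 84.

84


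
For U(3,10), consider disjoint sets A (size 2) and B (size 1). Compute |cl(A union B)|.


|A union B| = 2 + 1 = 3 (disjoint).
In U(3,10), cl(S) = S if |S| < 3, else cl(S) = E.
Since 3 >= 3, cl(A union B) = E.
|cl(A union B)| = 10.

10


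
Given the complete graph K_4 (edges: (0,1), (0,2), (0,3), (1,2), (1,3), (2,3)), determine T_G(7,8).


T(K_4; x,y) = x^3 + 3x^2 + 4xy + 2x + y^3 + 3y^2 + 2y.
Substituting x=7, y=8:
= 343 + 147 + 224 + 14 + 512 + 192 + 16
= 1448.

1448


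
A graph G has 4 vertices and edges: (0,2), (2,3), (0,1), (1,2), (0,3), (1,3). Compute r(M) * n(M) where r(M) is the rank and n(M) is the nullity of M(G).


r(M) = |V| - c = 4 - 1 = 3.
nullity = |E| - r(M) = 6 - 3 = 3.
Product = 3 * 3 = 9.

9


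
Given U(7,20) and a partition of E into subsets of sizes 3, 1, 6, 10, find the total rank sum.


r(Ai) = min(|Ai|, 7) for each part.
Sum = min(3,7) + min(1,7) + min(6,7) + min(10,7)
    = 3 + 1 + 6 + 7
    = 17.

17


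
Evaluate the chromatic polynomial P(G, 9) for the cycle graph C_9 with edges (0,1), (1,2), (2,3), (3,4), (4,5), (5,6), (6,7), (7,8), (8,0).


P(C_9, k) = (k-1)^9 + (-1)^9*(k-1).
P(9) = (8)^9 - 8
= 134217728 - 8 = 134217720.

134217720


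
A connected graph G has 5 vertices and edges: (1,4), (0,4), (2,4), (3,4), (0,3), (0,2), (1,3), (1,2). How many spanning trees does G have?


By Kirchhoff's matrix tree theorem, the number of spanning trees equals
the determinant of any cofactor of the Laplacian matrix L.
G has 5 vertices and 8 edges.
Computing the (4 x 4) cofactor determinant gives 45.

45


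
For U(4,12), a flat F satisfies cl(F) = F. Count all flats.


Flats of U(4,12): every subset of size < 4 is a flat, plus E itself.
Count = (12 choose 0) + (12 choose 1) + (12 choose 2) + (12 choose 3) + 1
     = 1 + 12 + 66 + 220 + 1
     = 300.

300


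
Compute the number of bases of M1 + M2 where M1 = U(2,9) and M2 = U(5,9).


Bases of a direct sum M1 + M2: |B| = |B(M1)| * |B(M2)|.
|B(U(2,9))| = C(9,2) = 36.
|B(U(5,9))| = C(9,5) = 126.
Total bases = 36 * 126 = 4536.

4536


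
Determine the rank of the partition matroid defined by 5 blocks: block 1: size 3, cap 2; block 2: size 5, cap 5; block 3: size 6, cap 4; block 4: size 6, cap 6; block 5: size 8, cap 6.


Rank of a partition matroid = sum of min(|Si|, ci) for each block.
= min(3,2) + min(5,5) + min(6,4) + min(6,6) + min(8,6)
= 2 + 5 + 4 + 6 + 6
= 23.

23


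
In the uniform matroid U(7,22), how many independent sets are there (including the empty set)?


Independent sets of U(7,22) are all subsets of size <= 7.
Count = (22 choose 0) + (22 choose 1) + (22 choose 2) + (22 choose 3) + (22 choose 4) + (22 choose 5) + (22 choose 6) + (22 choose 7)
     = 1 + 22 + 231 + 1540 + 7315 + 26334 + 74613 + 170544
     = 280600.

280600


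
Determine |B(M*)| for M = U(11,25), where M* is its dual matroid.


The dual of U(r,n) is U(n-r, n) = U(14,25).
Bases of U(14,25) are all (14)-element subsets.
|B(M*)| = (25 choose 14) = 4457400.

4457400


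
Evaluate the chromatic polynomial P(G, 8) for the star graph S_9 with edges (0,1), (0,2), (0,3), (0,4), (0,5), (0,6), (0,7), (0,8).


P(tree, k) = k * (k-1)^(8) for any tree on 9 vertices.
P(8) = 8 * 7^8 = 8 * 5764801 = 46118408.

46118408


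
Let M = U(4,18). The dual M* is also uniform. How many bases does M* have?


The dual of U(r,n) is U(n-r, n) = U(14,18).
Bases of U(14,18) are all (14)-element subsets.
|B(M*)| = (18 choose 14) = 3060.

3060


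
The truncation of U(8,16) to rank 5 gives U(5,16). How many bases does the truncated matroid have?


Truncating U(8,16) to rank 5 gives U(5,16).
Bases of U(5,16) are all 5-element subsets of 16 elements.
Number of bases = (16 choose 5) = 4368.

4368


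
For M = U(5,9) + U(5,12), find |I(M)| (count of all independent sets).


For a direct sum, |I(M1+M2)| = |I(M1)| * |I(M2)|.
|I(U(5,9))| = sum C(9,k) for k=0..5 = 382.
|I(U(5,12))| = sum C(12,k) for k=0..5 = 1586.
Total = 382 * 1586 = 605852.

605852


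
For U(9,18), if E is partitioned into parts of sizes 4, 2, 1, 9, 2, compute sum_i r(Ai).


r(Ai) = min(|Ai|, 9) for each part.
Sum = min(4,9) + min(2,9) + min(1,9) + min(9,9) + min(2,9)
    = 4 + 2 + 1 + 9 + 2
    = 18.

18


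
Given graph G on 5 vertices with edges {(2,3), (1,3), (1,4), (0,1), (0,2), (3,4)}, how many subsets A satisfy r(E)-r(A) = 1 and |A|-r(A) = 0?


R(x,y) = sum over A in 2^E of x^(r(E)-r(A)) * y^(|A|-r(A)).
G has 5 vertices, 6 edges. r(E) = 4.
Enumerate all 2^6 = 64 subsets.
Count subsets with r(E)-r(A)=1 and |A|-r(A)=0: 19.

19


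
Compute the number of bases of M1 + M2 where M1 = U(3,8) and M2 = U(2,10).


Bases of a direct sum M1 + M2: |B| = |B(M1)| * |B(M2)|.
|B(U(3,8))| = C(8,3) = 56.
|B(U(2,10))| = C(10,2) = 45.
Total bases = 56 * 45 = 2520.

2520


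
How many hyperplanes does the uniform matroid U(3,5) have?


Hyperplanes of U(3,5) are flats of rank 2.
In a uniform matroid, these are exactly the (2)-element subsets.
Count = C(5,2) = 5! / (2! * 3!) = 10.

10


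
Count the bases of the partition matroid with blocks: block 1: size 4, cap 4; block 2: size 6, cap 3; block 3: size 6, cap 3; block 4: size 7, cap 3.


A basis picks exactly ci elements from block i.
Number of bases = product of C(|Si|, ci).
= C(4,4) * C(6,3) * C(6,3) * C(7,3)
= 1 * 20 * 20 * 35
= 14000.

14000


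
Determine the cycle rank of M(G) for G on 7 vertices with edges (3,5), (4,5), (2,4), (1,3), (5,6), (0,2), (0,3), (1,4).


Cycle rank (nullity) = |E| - r(M) = |E| - (|V| - c).
|E| = 8, |V| = 7, c = 1.
Nullity = 8 - (7 - 1) = 8 - 6 = 2.

2


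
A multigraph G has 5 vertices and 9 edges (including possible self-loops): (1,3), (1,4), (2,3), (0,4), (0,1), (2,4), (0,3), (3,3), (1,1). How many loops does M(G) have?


In a graphic matroid, a loop is a self-loop edge (u,u) with rank 0.
Examining all 9 edges for self-loops...
Self-loops found: (3,3), (1,1)
Number of loops = 2.

2


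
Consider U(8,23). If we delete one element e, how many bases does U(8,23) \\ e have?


Deleting e from U(8,23) gives U(8,22) since n > r.
Bases of U(8,22) = C(22,8) = 319770.

319770


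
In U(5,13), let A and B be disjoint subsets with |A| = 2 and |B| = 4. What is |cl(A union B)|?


|A union B| = 2 + 4 = 6 (disjoint).
In U(5,13), cl(S) = S if |S| < 5, else cl(S) = E.
Since 6 >= 5, cl(A union B) = E.
|cl(A union B)| = 13.

13


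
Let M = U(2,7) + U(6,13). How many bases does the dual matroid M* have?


(M1+M2)* = M1* + M2*.
M1* = U(5,7), bases: C(7,5) = 21.
M2* = U(7,13), bases: C(13,7) = 1716.
|B(M*)| = 21 * 1716 = 36036.

36036


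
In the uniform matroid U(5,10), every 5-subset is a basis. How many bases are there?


Bases of U(5,10) are all 5-element subsets of the 10-element ground set.
Number of bases = C(10,5).
C(10,5) = 252.

252


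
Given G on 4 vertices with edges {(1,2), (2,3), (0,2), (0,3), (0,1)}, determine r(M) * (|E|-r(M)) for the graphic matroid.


r(M) = |V| - c = 4 - 1 = 3.
nullity = |E| - r(M) = 5 - 3 = 2.
Product = 3 * 2 = 6.

6


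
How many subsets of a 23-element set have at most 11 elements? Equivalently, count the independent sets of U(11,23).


Independent sets of U(11,23) are all subsets of size <= 11.
Count = C(23,0) + C(23,1) + C(23,2) + C(23,3) + C(23,4) + C(23,5) + C(23,6) + C(23,7) + C(23,8) + C(23,9) + C(23,10) + C(23,11)
     = 1 + 23 + 253 + 1771 + 8855 + 33649 + 100947 + 245157 + 490314 + 817190 + 1144066 + 1352078
     = 4194304.

4194304


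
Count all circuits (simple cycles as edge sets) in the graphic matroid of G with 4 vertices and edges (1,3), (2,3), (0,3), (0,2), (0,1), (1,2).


A circuit in a graphic matroid = edge set of a simple cycle.
G has 4 vertices and 6 edges.
Enumerating all minimal edge subsets forming cycles...
Total circuits found: 7.

7


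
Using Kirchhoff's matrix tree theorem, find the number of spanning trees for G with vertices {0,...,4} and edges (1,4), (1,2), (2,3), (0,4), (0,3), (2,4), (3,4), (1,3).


By Kirchhoff's matrix tree theorem, the number of spanning trees equals
the determinant of any cofactor of the Laplacian matrix L.
G has 5 vertices and 8 edges.
Computing the (4 x 4) cofactor determinant gives 40.

40


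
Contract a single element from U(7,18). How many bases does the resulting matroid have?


Contracting e from U(7,18) gives U(6,17).
Bases of U(6,17) = C(17,6) = 17! / (6! * 11!) = 12376.

12376


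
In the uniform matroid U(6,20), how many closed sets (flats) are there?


Flats of U(6,20): every subset of size < 6 is a flat, plus E itself.
Count = C(20,0) + C(20,1) + C(20,2) + C(20,3) + C(20,4) + C(20,5) + 1
     = 1 + 20 + 190 + 1140 + 4845 + 15504 + 1
     = 21701.

21701


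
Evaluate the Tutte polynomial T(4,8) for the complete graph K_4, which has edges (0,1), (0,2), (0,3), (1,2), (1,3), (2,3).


T(K_4; x,y) = x^3 + 3x^2 + 4xy + 2x + y^3 + 3y^2 + 2y.
Substituting x=4, y=8:
= 64 + 48 + 128 + 8 + 512 + 192 + 16
= 968.

968


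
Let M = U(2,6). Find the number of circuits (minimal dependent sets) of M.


In U(2,6), circuits are the (3)-element subsets.
Any set of 3 elements is dependent, and removing any one element gives
an independent set of size 2, so it is a minimal dependent set.
Number of circuits = C(6,3) = 6! / (3! * 3!) = 20.

20


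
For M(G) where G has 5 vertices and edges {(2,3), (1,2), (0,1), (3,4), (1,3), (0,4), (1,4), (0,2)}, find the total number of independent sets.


An independent set in a graphic matroid is an acyclic edge subset.
G has 5 vertices and 8 edges.
Enumerate all 2^8 = 256 subsets, checking for acyclicity.
Total independent sets = 134.

134


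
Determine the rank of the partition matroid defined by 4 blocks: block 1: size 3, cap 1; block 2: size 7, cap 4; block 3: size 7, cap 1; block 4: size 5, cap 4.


Rank of a partition matroid = sum of min(|Si|, ci) for each block.
= min(3,1) + min(7,4) + min(7,1) + min(5,4)
= 1 + 4 + 1 + 4
= 10.

10


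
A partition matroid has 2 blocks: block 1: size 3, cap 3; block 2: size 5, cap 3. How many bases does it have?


A basis picks exactly ci elements from block i.
Number of bases = product of C(|Si|, ci).
= C(3,3) * C(5,3)
= 1 * 10
= 10.

10


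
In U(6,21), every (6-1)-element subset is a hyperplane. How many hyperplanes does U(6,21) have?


Hyperplanes of U(6,21) are flats of rank 5.
In a uniform matroid, these are exactly the (5)-element subsets.
Count = C(21,5) = 21! / (5! * 16!) = 20349.

20349


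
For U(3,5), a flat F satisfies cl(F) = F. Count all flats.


Flats of U(3,5): every subset of size < 3 is a flat, plus E itself.
Count = (5 choose 0) + (5 choose 1) + (5 choose 2) + 1
     = 1 + 5 + 10 + 1
     = 17.

17


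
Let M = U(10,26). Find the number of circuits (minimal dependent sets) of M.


In U(10,26), circuits are the (11)-element subsets.
Any set of 11 elements is dependent, and removing any one element gives
an independent set of size 10, so it is a minimal dependent set.
Number of circuits = C(26,11) = 7726160.

7726160


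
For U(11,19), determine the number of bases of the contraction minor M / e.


Contracting e from U(11,19) gives U(10,18).
Bases of U(10,18) = (18 choose 10) = 43758.

43758


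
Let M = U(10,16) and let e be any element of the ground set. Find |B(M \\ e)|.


Deleting e from U(10,16) gives U(10,15) since n > r.
Bases of U(10,15) = C(15,10) = 3003.

3003


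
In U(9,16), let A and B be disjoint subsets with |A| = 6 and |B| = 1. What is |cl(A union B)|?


|A union B| = 6 + 1 = 7 (disjoint).
In U(9,16), cl(S) = S if |S| < 9, else cl(S) = E.
Since 7 < 9, cl(A union B) = A union B.
|cl(A union B)| = 7.

7


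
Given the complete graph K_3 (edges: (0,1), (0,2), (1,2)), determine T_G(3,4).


T(K_3; x,y) = x^2 + x + y.
T(3,4) = 9 + 3 + 4 = 16.

16


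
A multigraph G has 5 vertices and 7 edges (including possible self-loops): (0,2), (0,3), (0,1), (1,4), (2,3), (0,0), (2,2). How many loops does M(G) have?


In a graphic matroid, a loop is a self-loop edge (u,u) with rank 0.
Examining all 7 edges for self-loops...
Self-loops found: (0,0), (2,2)
Number of loops = 2.

2


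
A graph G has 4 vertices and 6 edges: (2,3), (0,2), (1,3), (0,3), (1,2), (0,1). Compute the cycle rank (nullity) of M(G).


Cycle rank (nullity) = |E| - r(M) = |E| - (|V| - c).
|E| = 6, |V| = 4, c = 1.
Nullity = 6 - (4 - 1) = 6 - 3 = 3.

3


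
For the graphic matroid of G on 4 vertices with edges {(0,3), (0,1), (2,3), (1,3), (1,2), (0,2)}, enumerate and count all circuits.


A circuit in a graphic matroid = edge set of a simple cycle.
G has 4 vertices and 6 edges.
Enumerating all minimal edge subsets forming cycles...
Total circuits found: 7.

7


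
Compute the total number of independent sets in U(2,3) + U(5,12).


For a direct sum, |I(M1+M2)| = |I(M1)| * |I(M2)|.
|I(U(2,3))| = sum C(3,k) for k=0..2 = 7.
|I(U(5,12))| = sum C(12,k) for k=0..5 = 1586.
Total = 7 * 1586 = 11102.

11102


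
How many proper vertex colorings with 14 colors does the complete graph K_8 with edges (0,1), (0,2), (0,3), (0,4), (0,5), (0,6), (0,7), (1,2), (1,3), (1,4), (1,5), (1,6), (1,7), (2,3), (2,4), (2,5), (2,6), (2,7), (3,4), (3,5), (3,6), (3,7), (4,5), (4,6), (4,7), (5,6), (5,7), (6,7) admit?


P(K_8, k) = k(k-1)(k-2)...(k-7).
P(14) = (14) * (13) * (12) * (11) * (10) * (9) * (8) * (7) = 121080960.

121080960


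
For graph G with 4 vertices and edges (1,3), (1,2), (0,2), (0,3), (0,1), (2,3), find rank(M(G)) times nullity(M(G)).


r(M) = |V| - c = 4 - 1 = 3.
nullity = |E| - r(M) = 6 - 3 = 3.
Product = 3 * 3 = 9.

9


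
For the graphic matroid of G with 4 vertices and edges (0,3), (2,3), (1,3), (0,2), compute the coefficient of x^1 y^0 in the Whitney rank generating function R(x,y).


R(x,y) = sum over A in 2^E of x^(r(E)-r(A)) * y^(|A|-r(A)).
G has 4 vertices, 4 edges. r(E) = 3.
Enumerate all 2^4 = 16 subsets.
Count subsets with r(E)-r(A)=1 and |A|-r(A)=0: 6.

6


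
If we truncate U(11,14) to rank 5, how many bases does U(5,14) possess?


Truncating U(11,14) to rank 5 gives U(5,14).
Bases of U(5,14) are all 5-element subsets of 14 elements.
Number of bases = C(14,5) = 14! / (5! * 9!) = 2002.

2002


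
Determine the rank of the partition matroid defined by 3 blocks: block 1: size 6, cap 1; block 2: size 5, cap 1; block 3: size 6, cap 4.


Rank of a partition matroid = sum of min(|Si|, ci) for each block.
= min(6,1) + min(5,1) + min(6,4)
= 1 + 1 + 4
= 6.

6


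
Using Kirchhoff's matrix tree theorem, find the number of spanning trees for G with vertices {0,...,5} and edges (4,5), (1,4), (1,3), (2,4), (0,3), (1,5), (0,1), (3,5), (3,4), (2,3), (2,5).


By Kirchhoff's matrix tree theorem, the number of spanning trees equals
the determinant of any cofactor of the Laplacian matrix L.
G has 6 vertices and 11 edges.
Computing the (5 x 5) cofactor determinant gives 185.

185


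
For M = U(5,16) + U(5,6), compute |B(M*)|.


(M1+M2)* = M1* + M2*.
M1* = U(11,16), bases: C(16,11) = 4368.
M2* = U(1,6), bases: C(6,1) = 6.
|B(M*)| = 4368 * 6 = 26208.

26208


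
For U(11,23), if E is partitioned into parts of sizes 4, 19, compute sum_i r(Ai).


r(Ai) = min(|Ai|, 11) for each part.
Sum = min(4,11) + min(19,11)
    = 4 + 11
    = 15.

15


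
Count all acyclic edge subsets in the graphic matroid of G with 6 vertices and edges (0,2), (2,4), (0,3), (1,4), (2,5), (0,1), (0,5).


An independent set in a graphic matroid is an acyclic edge subset.
G has 6 vertices and 7 edges.
Enumerate all 2^7 = 128 subsets, checking for acyclicity.
Total independent sets = 104.

104


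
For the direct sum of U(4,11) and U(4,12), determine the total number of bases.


Bases of a direct sum M1 + M2: |B| = |B(M1)| * |B(M2)|.
|B(U(4,11))| = C(11,4) = 330.
|B(U(4,12))| = C(12,4) = 495.
Total bases = 330 * 495 = 163350.

163350


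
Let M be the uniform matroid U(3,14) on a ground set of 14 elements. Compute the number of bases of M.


Bases of U(3,14) are all 3-element subsets of the 14-element ground set.
Number of bases = C(14,3).
(14 choose 3) = 364.

364


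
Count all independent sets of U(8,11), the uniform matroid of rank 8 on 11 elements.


Independent sets of U(8,11) are all subsets of size <= 8.
Count = C(11,0) + C(11,1) + C(11,2) + C(11,3) + C(11,4) + C(11,5) + C(11,6) + C(11,7) + C(11,8)
     = 1 + 11 + 55 + 165 + 330 + 462 + 462 + 330 + 165
     = 1981.

1981


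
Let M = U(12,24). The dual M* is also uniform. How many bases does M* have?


The dual of U(r,n) is U(n-r, n) = U(12,24).
Bases of U(12,24) are all (12)-element subsets.
|B(M*)| = (24 choose 12) = 2704156.

2704156


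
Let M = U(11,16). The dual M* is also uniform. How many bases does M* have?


The dual of U(r,n) is U(n-r, n) = U(5,16).
Bases of U(5,16) are all (5)-element subsets.
|B(M*)| = C(16,5) = 4368.

4368


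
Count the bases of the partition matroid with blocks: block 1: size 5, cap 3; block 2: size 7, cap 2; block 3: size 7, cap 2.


A basis picks exactly ci elements from block i.
Number of bases = product of C(|Si|, ci).
= C(5,3) * C(7,2) * C(7,2)
= 10 * 21 * 21
= 4410.

4410


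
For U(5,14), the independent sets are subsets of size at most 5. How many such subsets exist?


Independent sets of U(5,14) are all subsets of size <= 5.
Count = C(14,0) + C(14,1) + C(14,2) + C(14,3) + C(14,4) + C(14,5)
     = 1 + 14 + 91 + 364 + 1001 + 2002
     = 3473.

3473


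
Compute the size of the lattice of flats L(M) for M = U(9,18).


Flats of U(9,18): every subset of size < 9 is a flat, plus E itself.
Count = C(18,0) + C(18,1) + C(18,2) + C(18,3) + C(18,4) + C(18,5) + C(18,6) + C(18,7) + C(18,8) + 1
     = 1 + 18 + 153 + 816 + 3060 + 8568 + 18564 + 31824 + 43758 + 1
     = 106763.

106763


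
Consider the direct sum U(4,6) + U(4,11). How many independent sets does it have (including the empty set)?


For a direct sum, |I(M1+M2)| = |I(M1)| * |I(M2)|.
|I(U(4,6))| = sum C(6,k) for k=0..4 = 57.
|I(U(4,11))| = sum C(11,k) for k=0..4 = 562.
Total = 57 * 562 = 32034.

32034


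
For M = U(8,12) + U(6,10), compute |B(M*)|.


(M1+M2)* = M1* + M2*.
M1* = U(4,12), bases: C(12,4) = 495.
M2* = U(4,10), bases: C(10,4) = 210.
|B(M*)| = 495 * 210 = 103950.

103950


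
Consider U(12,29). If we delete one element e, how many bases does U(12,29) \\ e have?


Deleting e from U(12,29) gives U(12,28) since n > r.
Bases of U(12,28) = (28 choose 12) = 30421755.

30421755


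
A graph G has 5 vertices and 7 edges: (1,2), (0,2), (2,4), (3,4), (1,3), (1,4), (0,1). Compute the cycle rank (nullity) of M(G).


Cycle rank (nullity) = |E| - r(M) = |E| - (|V| - c).
|E| = 7, |V| = 5, c = 1.
Nullity = 7 - (5 - 1) = 7 - 4 = 3.

3


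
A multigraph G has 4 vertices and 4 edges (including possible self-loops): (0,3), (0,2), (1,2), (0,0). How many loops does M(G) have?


In a graphic matroid, a loop is a self-loop edge (u,u) with rank 0.
Examining all 4 edges for self-loops...
Self-loops found: (0,0)
Number of loops = 1.

1


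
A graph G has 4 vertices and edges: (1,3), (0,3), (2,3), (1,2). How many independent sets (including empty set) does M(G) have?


An independent set in a graphic matroid is an acyclic edge subset.
G has 4 vertices and 4 edges.
Enumerate all 2^4 = 16 subsets, checking for acyclicity.
Total independent sets = 14.

14


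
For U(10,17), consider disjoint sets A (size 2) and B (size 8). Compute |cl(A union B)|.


|A union B| = 2 + 8 = 10 (disjoint).
In U(10,17), cl(S) = S if |S| < 10, else cl(S) = E.
Since 10 >= 10, cl(A union B) = E.
|cl(A union B)| = 17.

17


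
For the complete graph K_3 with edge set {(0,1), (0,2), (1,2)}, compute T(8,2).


T(K_3; x,y) = x^2 + x + y.
T(8,2) = 64 + 8 + 2 = 74.

74


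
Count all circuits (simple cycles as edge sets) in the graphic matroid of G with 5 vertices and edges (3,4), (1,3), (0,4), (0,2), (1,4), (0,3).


A circuit in a graphic matroid = edge set of a simple cycle.
G has 5 vertices and 6 edges.
Enumerating all minimal edge subsets forming cycles...
Total circuits found: 3.

3


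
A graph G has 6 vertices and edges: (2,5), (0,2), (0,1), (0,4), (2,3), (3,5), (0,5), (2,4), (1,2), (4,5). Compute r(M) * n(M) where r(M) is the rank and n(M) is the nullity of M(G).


r(M) = |V| - c = 6 - 1 = 5.
nullity = |E| - r(M) = 10 - 5 = 5.
Product = 5 * 5 = 25.

25


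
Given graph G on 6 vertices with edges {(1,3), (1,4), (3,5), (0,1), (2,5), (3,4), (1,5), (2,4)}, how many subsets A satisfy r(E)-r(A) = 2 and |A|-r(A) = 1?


R(x,y) = sum over A in 2^E of x^(r(E)-r(A)) * y^(|A|-r(A)).
G has 6 vertices, 8 edges. r(E) = 5.
Enumerate all 2^8 = 256 subsets.
Count subsets with r(E)-r(A)=2 and |A|-r(A)=1: 13.

13


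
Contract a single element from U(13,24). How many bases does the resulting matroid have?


Contracting e from U(13,24) gives U(12,23).
Bases of U(12,23) = C(23,12) = 23! / (12! * 11!) = 1352078.

1352078


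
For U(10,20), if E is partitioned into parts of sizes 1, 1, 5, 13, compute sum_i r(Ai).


r(Ai) = min(|Ai|, 10) for each part.
Sum = min(1,10) + min(1,10) + min(5,10) + min(13,10)
    = 1 + 1 + 5 + 10
    = 17.

17


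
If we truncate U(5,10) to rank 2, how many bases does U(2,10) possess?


Truncating U(5,10) to rank 2 gives U(2,10).
Bases of U(2,10) are all 2-element subsets of 10 elements.
Number of bases = C(10,2) = (10 * 9) / (1 * 2) = 45.

45


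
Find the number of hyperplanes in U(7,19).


Hyperplanes of U(7,19) are flats of rank 6.
In a uniform matroid, these are exactly the (6)-element subsets.
Count = C(19,6) = 19! / (6! * 13!) = 27132.

27132


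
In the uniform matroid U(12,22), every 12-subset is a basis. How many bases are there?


Bases of U(12,22) are all 12-element subsets of the 22-element ground set.
Number of bases = C(22,12).
C(22,12) = 22! / (12! * 10!) = 646646.

646646


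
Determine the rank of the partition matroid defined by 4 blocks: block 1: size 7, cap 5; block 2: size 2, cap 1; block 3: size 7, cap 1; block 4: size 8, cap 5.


Rank of a partition matroid = sum of min(|Si|, ci) for each block.
= min(7,5) + min(2,1) + min(7,1) + min(8,5)
= 5 + 1 + 1 + 5
= 12.

12


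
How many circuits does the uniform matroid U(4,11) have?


In U(4,11), circuits are the (5)-element subsets.
Any set of 5 elements is dependent, and removing any one element gives
an independent set of size 4, so it is a minimal dependent set.
Number of circuits = C(11,5) = 462.

462


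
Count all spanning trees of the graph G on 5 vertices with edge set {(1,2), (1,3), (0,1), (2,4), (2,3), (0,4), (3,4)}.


By Kirchhoff's matrix tree theorem, the number of spanning trees equals
the determinant of any cofactor of the Laplacian matrix L.
G has 5 vertices and 7 edges.
Computing the (4 x 4) cofactor determinant gives 24.

24


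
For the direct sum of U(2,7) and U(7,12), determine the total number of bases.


Bases of a direct sum M1 + M2: |B| = |B(M1)| * |B(M2)|.
|B(U(2,7))| = C(7,2) = 21.
|B(U(7,12))| = C(12,7) = 792.
Total bases = 21 * 792 = 16632.

16632


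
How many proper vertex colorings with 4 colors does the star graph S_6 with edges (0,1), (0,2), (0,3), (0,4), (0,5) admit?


P(tree, k) = k * (k-1)^(5) for any tree on 6 vertices.
P(4) = 4 * 3^5 = 4 * 243 = 972.

972


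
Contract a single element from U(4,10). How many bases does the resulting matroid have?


Contracting e from U(4,10) gives U(3,9).
Bases of U(3,9) = (9 choose 3) = 84.

84


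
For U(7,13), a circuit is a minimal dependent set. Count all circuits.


In U(7,13), circuits are the (8)-element subsets.
Any set of 8 elements is dependent, and removing any one element gives
an independent set of size 7, so it is a minimal dependent set.
Number of circuits = (13 choose 8) = 1287.

1287


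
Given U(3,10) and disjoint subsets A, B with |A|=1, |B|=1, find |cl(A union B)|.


|A union B| = 1 + 1 = 2 (disjoint).
In U(3,10), cl(S) = S if |S| < 3, else cl(S) = E.
Since 2 < 3, cl(A union B) = A union B.
|cl(A union B)| = 2.

2


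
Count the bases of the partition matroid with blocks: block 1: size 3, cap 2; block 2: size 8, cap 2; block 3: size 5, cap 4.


A basis picks exactly ci elements from block i.
Number of bases = product of C(|Si|, ci).
= C(3,2) * C(8,2) * C(5,4)
= 3 * 28 * 5
= 420.

420


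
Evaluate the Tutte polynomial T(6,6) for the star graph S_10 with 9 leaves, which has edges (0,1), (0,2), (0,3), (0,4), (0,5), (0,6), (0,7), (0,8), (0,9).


A star on 10 vertices is a tree with 9 edges.
T(x,y) = x^(9) for any tree.
T(6,6) = 6^9 = 10077696.

10077696


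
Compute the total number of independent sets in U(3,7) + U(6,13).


For a direct sum, |I(M1+M2)| = |I(M1)| * |I(M2)|.
|I(U(3,7))| = sum C(7,k) for k=0..3 = 64.
|I(U(6,13))| = sum C(13,k) for k=0..6 = 4096.
Total = 64 * 4096 = 262144.

262144


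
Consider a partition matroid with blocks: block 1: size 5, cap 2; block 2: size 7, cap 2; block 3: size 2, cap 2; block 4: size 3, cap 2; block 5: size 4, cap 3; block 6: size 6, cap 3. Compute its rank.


Rank of a partition matroid = sum of min(|Si|, ci) for each block.
= min(5,2) + min(7,2) + min(2,2) + min(3,2) + min(4,3) + min(6,3)
= 2 + 2 + 2 + 2 + 3 + 3
= 14.

14


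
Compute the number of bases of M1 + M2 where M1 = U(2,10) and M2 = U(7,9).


Bases of a direct sum M1 + M2: |B| = |B(M1)| * |B(M2)|.
|B(U(2,10))| = C(10,2) = 45.
|B(U(7,9))| = C(9,7) = 36.
Total bases = 45 * 36 = 1620.

1620


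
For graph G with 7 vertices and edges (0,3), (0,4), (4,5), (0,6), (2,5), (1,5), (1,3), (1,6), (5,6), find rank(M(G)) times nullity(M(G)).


r(M) = |V| - c = 7 - 1 = 6.
nullity = |E| - r(M) = 9 - 6 = 3.
Product = 6 * 3 = 18.

18


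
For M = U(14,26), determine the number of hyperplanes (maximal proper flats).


Hyperplanes of U(14,26) are flats of rank 13.
In a uniform matroid, these are exactly the (13)-element subsets.
Count = C(26,13) = 10400600.

10400600


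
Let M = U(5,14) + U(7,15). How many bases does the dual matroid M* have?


(M1+M2)* = M1* + M2*.
M1* = U(9,14), bases: C(14,9) = 2002.
M2* = U(8,15), bases: C(15,8) = 6435.
|B(M*)| = 2002 * 6435 = 12882870.

12882870


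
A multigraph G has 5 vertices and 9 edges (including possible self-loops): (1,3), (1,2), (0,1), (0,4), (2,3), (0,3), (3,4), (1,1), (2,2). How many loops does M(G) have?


In a graphic matroid, a loop is a self-loop edge (u,u) with rank 0.
Examining all 9 edges for self-loops...
Self-loops found: (1,1), (2,2)
Number of loops = 2.

2


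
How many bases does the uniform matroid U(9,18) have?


Bases of U(9,18) are all 9-element subsets of the 18-element ground set.
Number of bases = C(18,9).
C(18,9) = 48620.

48620


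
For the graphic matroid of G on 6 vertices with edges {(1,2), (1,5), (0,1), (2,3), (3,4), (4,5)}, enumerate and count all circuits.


A circuit in a graphic matroid = edge set of a simple cycle.
G has 6 vertices and 6 edges.
Enumerating all minimal edge subsets forming cycles...
Total circuits found: 1.

1


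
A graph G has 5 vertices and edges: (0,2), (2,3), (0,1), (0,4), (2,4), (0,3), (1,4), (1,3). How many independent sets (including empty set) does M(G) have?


An independent set in a graphic matroid is an acyclic edge subset.
G has 5 vertices and 8 edges.
Enumerate all 2^8 = 256 subsets, checking for acyclicity.
Total independent sets = 134.

134


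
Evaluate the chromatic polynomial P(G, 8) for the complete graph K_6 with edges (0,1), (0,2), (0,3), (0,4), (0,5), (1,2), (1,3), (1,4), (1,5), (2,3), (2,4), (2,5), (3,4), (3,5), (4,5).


P(K_6, k) = k(k-1)(k-2)...(k-5).
P(8) = (8) * (7) * (6) * (5) * (4) * (3) = 20160.

20160


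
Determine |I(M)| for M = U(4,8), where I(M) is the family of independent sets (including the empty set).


Independent sets of U(4,8) are all subsets of size <= 4.
Count = (8 choose 0) + (8 choose 1) + (8 choose 2) + (8 choose 3) + (8 choose 4)
     = 1 + 8 + 28 + 56 + 70
     = 163.

163


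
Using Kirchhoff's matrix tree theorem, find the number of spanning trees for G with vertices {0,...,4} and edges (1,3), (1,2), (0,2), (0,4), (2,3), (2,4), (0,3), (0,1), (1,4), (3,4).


By Kirchhoff's matrix tree theorem, the number of spanning trees equals
the determinant of any cofactor of the Laplacian matrix L.
G has 5 vertices and 10 edges.
Computing the (4 x 4) cofactor determinant gives 125.

125


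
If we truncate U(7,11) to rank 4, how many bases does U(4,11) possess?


Truncating U(7,11) to rank 4 gives U(4,11).
Bases of U(4,11) are all 4-element subsets of 11 elements.
Number of bases = (11 choose 4) = 330.

330


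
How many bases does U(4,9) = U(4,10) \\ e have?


Deleting e from U(4,10) gives U(4,9) since n > r.
Bases of U(4,9) = C(9,4) = 9! / (4! * 5!) = 126.

126


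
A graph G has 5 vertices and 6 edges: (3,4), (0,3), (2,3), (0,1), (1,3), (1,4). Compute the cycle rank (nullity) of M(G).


Cycle rank (nullity) = |E| - r(M) = |E| - (|V| - c).
|E| = 6, |V| = 5, c = 1.
Nullity = 6 - (5 - 1) = 6 - 4 = 2.

2


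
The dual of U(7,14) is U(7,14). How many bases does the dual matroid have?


The dual of U(r,n) is U(n-r, n) = U(7,14).
Bases of U(7,14) are all (7)-element subsets.
|B(M*)| = C(14,7) = 3432.

3432


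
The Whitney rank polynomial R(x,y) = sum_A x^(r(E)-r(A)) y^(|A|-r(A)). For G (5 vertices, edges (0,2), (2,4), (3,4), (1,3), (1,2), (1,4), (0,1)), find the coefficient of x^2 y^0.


R(x,y) = sum over A in 2^E of x^(r(E)-r(A)) * y^(|A|-r(A)).
G has 5 vertices, 7 edges. r(E) = 4.
Enumerate all 2^7 = 128 subsets.
Count subsets with r(E)-r(A)=2 and |A|-r(A)=0: 21.

21


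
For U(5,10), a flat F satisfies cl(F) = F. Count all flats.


Flats of U(5,10): every subset of size < 5 is a flat, plus E itself.
Count = (10 choose 0) + (10 choose 1) + (10 choose 2) + (10 choose 3) + (10 choose 4) + 1
     = 1 + 10 + 45 + 120 + 210 + 1
     = 387.

387


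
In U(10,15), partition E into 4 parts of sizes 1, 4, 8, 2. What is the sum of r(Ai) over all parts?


r(Ai) = min(|Ai|, 10) for each part.
Sum = min(1,10) + min(4,10) + min(8,10) + min(2,10)
    = 1 + 4 + 8 + 2
    = 15.

15


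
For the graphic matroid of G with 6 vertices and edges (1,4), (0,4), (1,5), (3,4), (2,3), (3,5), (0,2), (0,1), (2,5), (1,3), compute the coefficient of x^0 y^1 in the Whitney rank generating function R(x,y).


R(x,y) = sum over A in 2^E of x^(r(E)-r(A)) * y^(|A|-r(A)).
G has 6 vertices, 10 edges. r(E) = 5.
Enumerate all 2^10 = 1024 subsets.
Count subsets with r(E)-r(A)=0 and |A|-r(A)=1: 176.

176


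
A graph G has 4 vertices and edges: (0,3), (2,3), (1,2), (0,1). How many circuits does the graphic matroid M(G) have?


A circuit in a graphic matroid = edge set of a simple cycle.
G has 4 vertices and 4 edges.
Enumerating all minimal edge subsets forming cycles...
Total circuits found: 1.

1


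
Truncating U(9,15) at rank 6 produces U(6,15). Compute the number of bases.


Truncating U(9,15) to rank 6 gives U(6,15).
Bases of U(6,15) are all 6-element subsets of 15 elements.
Number of bases = (15 choose 6) = 5005.

5005


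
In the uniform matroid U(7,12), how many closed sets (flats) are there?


Flats of U(7,12): every subset of size < 7 is a flat, plus E itself.
Count = C(12,0) + C(12,1) + C(12,2) + C(12,3) + C(12,4) + C(12,5) + C(12,6) + 1
     = 1 + 12 + 66 + 220 + 495 + 792 + 924 + 1
     = 2511.

2511


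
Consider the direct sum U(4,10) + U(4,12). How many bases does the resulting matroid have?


Bases of a direct sum M1 + M2: |B| = |B(M1)| * |B(M2)|.
|B(U(4,10))| = C(10,4) = 210.
|B(U(4,12))| = C(12,4) = 495.
Total bases = 210 * 495 = 103950.

103950


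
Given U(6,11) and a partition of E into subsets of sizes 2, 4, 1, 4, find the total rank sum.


r(Ai) = min(|Ai|, 6) for each part.
Sum = min(2,6) + min(4,6) + min(1,6) + min(4,6)
    = 2 + 4 + 1 + 4
    = 11.

11


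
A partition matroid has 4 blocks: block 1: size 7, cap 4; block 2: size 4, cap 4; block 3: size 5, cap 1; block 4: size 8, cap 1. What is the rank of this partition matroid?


Rank of a partition matroid = sum of min(|Si|, ci) for each block.
= min(7,4) + min(4,4) + min(5,1) + min(8,1)
= 4 + 4 + 1 + 1
= 10.

10


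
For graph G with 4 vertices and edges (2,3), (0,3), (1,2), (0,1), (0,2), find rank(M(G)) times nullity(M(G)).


r(M) = |V| - c = 4 - 1 = 3.
nullity = |E| - r(M) = 5 - 3 = 2.
Product = 3 * 2 = 6.

6


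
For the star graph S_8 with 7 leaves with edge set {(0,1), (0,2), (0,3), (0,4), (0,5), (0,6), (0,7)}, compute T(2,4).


A star on 8 vertices is a tree with 7 edges.
T(x,y) = x^(7) for any tree.
T(2,4) = 2^7 = 128.

128


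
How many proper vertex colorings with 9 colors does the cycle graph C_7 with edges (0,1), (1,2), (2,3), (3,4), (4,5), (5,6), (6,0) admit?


P(C_7, k) = (k-1)^7 + (-1)^7*(k-1).
P(9) = (8)^7 - 8
= 2097152 - 8 = 2097144.

2097144


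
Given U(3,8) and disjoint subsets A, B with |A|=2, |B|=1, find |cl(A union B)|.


|A union B| = 2 + 1 = 3 (disjoint).
In U(3,8), cl(S) = S if |S| < 3, else cl(S) = E.
Since 3 >= 3, cl(A union B) = E.
|cl(A union B)| = 8.

8


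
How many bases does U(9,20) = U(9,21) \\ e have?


Deleting e from U(9,21) gives U(9,20) since n > r.
Bases of U(9,20) = (20 choose 9) = 167960.

167960


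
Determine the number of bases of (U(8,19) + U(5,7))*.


(M1+M2)* = M1* + M2*.
M1* = U(11,19), bases: C(19,11) = 75582.
M2* = U(2,7), bases: C(7,2) = 21.
|B(M*)| = 75582 * 21 = 1587222.

1587222


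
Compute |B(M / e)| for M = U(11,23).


Contracting e from U(11,23) gives U(10,22).
Bases of U(10,22) = C(22,10) = 646646.

646646


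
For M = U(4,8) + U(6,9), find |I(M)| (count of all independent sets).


For a direct sum, |I(M1+M2)| = |I(M1)| * |I(M2)|.
|I(U(4,8))| = sum C(8,k) for k=0..4 = 163.
|I(U(6,9))| = sum C(9,k) for k=0..6 = 466.
Total = 163 * 466 = 75958.

75958


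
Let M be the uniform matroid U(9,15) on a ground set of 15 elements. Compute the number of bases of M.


Bases of U(9,15) are all 9-element subsets of the 15-element ground set.
Number of bases = C(15,9).
(15 choose 9) = 5005.

5005


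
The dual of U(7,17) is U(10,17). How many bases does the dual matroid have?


The dual of U(r,n) is U(n-r, n) = U(10,17).
Bases of U(10,17) are all (10)-element subsets.
|B(M*)| = (17 choose 10) = 19448.

19448


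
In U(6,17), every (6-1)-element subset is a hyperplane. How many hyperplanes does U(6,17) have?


Hyperplanes of U(6,17) are flats of rank 5.
In a uniform matroid, these are exactly the (5)-element subsets.
Count = C(17,5) = 6188.

6188


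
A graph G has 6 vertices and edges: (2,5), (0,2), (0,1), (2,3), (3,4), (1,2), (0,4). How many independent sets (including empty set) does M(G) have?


An independent set in a graphic matroid is an acyclic edge subset.
G has 6 vertices and 7 edges.
Enumerate all 2^7 = 128 subsets, checking for acyclicity.
Total independent sets = 104.

104


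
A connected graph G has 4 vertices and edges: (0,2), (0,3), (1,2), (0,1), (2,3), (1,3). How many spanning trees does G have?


By Kirchhoff's matrix tree theorem, the number of spanning trees equals
the determinant of any cofactor of the Laplacian matrix L.
G has 4 vertices and 6 edges.
Computing the (3 x 3) cofactor determinant gives 16.

16


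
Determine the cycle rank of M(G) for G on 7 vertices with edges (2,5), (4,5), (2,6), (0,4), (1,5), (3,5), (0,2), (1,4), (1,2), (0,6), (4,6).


Cycle rank (nullity) = |E| - r(M) = |E| - (|V| - c).
|E| = 11, |V| = 7, c = 1.
Nullity = 11 - (7 - 1) = 11 - 6 = 5.

5


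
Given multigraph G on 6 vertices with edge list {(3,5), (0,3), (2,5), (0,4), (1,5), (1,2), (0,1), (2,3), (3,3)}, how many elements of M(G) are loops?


In a graphic matroid, a loop is a self-loop edge (u,u) with rank 0.
Examining all 9 edges for self-loops...
Self-loops found: (3,3)
Number of loops = 1.

1


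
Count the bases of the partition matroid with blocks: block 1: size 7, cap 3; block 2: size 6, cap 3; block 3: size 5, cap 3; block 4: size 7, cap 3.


A basis picks exactly ci elements from block i.
Number of bases = product of C(|Si|, ci).
= C(7,3) * C(6,3) * C(5,3) * C(7,3)
= 35 * 20 * 10 * 35
= 245000.

245000
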